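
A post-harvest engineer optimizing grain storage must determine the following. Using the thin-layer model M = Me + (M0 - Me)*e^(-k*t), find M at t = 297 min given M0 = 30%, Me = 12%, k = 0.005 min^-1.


M = Me + (M0 - Me) * e^(-k*t)
  = 12 + (30 - 12) * e^(-0.005*297)
  = 12 + 18 * e^(-1.485)
  = 12 + 18 * 0.22650
  = 12 + 4.0770
  = 16.08%


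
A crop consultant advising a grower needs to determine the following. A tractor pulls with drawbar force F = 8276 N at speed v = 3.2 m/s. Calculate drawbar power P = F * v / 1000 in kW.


P = F * v / 1000
  = 8276 * 3.2 / 1000
  = 26483.20 / 1000
  = 26.48 kW


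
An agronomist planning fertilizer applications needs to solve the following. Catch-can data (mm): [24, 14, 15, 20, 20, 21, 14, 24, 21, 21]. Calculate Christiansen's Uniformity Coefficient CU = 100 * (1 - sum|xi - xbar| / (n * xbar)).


xbar = 194 / 10 = 19.400
sum|xi - xbar| = 30.400
CU = 100 * (1 - 30.400 / (10 * 19.400))
   = 100 * (1 - 0.1567)
   = 84.33%


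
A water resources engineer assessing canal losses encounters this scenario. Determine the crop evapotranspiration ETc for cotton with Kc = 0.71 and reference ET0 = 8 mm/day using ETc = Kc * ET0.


ETc = Kc * ET0
    = 0.71 * 8
    = 5.68 mm/day


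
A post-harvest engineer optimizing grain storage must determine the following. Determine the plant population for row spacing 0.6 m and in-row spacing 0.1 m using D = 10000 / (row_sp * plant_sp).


D = 10000 / (row_sp * plant_sp)
  = 10000 / (0.6 * 0.1)
  = 10000 / 0.0600
  = 166666.67 plants/ha


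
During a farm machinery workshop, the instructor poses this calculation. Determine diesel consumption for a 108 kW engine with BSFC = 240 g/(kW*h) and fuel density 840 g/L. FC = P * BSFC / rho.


FC = P * BSFC / rho_fuel
   = 108 * 240 / 840
   = 25920 / 840
   = 30.86 L/h


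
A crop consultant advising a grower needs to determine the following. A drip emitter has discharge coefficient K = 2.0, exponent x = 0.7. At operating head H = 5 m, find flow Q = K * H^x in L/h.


Q = K * H^x
  = 2.0 * 5^0.7
  = 2.0 * 3.0852
  = 6.17 L/h


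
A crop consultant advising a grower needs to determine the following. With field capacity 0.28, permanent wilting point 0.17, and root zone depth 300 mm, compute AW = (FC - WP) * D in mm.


AW = (FC - WP) * D
   = (0.28 - 0.17) * 300
   = 0.11 * 300
   = 33 mm


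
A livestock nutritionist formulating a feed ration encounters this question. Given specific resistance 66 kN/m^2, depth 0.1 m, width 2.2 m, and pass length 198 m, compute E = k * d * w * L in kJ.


E = k * d * w * L
  = 66 * 0.1 * 2.2 * 198
  = 2874.96 kJ


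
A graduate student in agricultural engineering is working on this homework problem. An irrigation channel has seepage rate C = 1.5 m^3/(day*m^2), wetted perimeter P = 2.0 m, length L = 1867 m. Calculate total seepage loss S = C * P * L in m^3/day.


S = C * P * L
  = 1.5 * 2.0 * 1867
  = 5601 m^3/day


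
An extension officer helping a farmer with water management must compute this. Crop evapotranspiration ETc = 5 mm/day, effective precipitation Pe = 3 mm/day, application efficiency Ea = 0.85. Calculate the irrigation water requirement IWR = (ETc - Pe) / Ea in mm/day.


IWR = (ETc - Pe) / Ea
    = (5 - 3) / 0.85
    = 2 / 0.85
    = 2.35 mm/day


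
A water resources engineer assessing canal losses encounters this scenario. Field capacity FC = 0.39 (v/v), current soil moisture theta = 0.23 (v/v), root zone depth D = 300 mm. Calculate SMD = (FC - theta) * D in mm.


SMD = (FC - theta) * D
    = (0.39 - 0.23) * 300
    = 0.160 * 300
    = 48 mm


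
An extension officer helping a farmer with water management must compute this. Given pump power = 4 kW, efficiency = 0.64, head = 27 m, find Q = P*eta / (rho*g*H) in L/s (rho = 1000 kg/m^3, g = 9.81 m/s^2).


Q = (P * 1000 * eta) / (rho * g * H)
  = (4 * 1000 * 0.64) / (1000 * 9.81 * 27)
  = 2560 / 264870
  = 0.00967 m^3/s = 9.67 L/s


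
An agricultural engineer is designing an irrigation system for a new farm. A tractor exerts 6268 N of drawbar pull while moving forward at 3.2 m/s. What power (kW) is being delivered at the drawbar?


P = F * v / 1000
  = 6268 * 3.2 / 1000
  = 20057.60 / 1000
  = 20.06 kW


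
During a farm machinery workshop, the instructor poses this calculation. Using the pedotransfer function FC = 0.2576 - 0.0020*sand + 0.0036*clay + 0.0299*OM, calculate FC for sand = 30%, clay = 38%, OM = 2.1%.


FC = 0.2576 - 0.0020*30 + 0.0036*38 + 0.0299*2.1
   = 0.2576 - 0.0600 + 0.1368 + 0.0628
   = 0.3972


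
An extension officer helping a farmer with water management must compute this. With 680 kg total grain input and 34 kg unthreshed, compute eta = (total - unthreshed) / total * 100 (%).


eta = (total - unthreshed) / total * 100
    = (680 - 34) / 680 * 100
    = 646 / 680 * 100
    = 95%


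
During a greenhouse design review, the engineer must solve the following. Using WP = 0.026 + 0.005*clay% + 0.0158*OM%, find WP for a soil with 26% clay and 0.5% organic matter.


WP = 0.026 + 0.005*26 + 0.0158*0.5
   = 0.026 + 0.1300 + 0.0079
   = 0.1639


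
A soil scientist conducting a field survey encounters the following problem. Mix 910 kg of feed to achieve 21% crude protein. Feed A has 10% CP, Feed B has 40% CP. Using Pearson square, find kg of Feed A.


parts_A = CP_b - target = 40 - 21 = 19
parts_B = target - CP_a = 21 - 10 = 11
total_parts = 19 + 11 = 30
Feed A = 910 * 19 / 30 = 576.33 kg
Feed B = 910 * 11 / 30 = 333.67 kg

576.33 kg


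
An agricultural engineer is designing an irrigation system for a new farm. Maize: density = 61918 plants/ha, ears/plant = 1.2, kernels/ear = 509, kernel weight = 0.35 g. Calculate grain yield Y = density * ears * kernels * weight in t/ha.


Y = density * ears * kernels * kw
  = 61918 * 1.2 * 509 * 0.35 g/ha
  = 13236830.04 g/ha
  = 13236.83 kg/ha = 13.24 t/ha


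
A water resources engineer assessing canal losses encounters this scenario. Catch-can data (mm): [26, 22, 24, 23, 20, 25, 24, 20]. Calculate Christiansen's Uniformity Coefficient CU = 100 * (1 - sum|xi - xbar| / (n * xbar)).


xbar = 184 / 8 = 23
sum|xi - xbar| = 14
CU = 100 * (1 - 14 / (8 * 23))
   = 100 * (1 - 0.0761)
   = 92.39%


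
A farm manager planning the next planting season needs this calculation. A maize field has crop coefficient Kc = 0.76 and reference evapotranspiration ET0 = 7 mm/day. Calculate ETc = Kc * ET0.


ETc = Kc * ET0
    = 0.76 * 7
    = 5.32 mm/day


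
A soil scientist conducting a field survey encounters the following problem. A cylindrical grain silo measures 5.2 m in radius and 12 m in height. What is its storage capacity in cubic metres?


V = pi * r^2 * h
  = pi * 5.2^2 * 12
  = pi * 27.04 * 12
  = 1019.38 m^3


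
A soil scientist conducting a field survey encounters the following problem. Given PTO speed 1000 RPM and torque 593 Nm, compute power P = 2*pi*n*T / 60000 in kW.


P = 2*pi*n*T / 60000
  = 2*pi * 1000 * 593 / 60000
  = 3725928.89 / 60000
  = 62.10 kW


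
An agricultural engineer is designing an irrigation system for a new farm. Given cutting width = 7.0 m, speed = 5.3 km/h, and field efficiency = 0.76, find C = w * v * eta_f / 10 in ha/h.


C = w * v * eta_f / 10
  = 7.0 * 5.3 * 0.76 / 10
  = 28.20 / 10
  = 2.82 ha/h


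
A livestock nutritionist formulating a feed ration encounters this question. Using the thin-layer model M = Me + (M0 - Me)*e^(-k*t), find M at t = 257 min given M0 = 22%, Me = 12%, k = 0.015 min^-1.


M = Me + (M0 - Me) * e^(-k*t)
  = 12 + (22 - 12) * e^(-0.015*257)
  = 12 + 10 * e^(-3.855)
  = 12 + 10 * 0.02117
  = 12 + 0.2117
  = 12.21%


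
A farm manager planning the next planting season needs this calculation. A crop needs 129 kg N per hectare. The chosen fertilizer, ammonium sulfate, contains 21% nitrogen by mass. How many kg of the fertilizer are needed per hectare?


Rate = N_required / (N_content / 100)
     = 129 / (21 / 100)
     = 129 / 0.21
     = 614.29 kg/ha


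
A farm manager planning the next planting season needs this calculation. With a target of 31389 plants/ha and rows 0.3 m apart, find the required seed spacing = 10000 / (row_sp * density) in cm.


spacing = 10000 / (row_sp * density)
        = 10000 / (0.3 * 31389)
        = 10000 / 9416.70
        = 1.06194 m = 106.19 cm


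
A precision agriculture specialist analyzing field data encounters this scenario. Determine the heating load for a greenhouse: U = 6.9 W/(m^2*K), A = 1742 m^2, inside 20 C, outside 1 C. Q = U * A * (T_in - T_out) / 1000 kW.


dT = 20 - (1) = 19 K
Q = U * A * dT
  = 6.9 * 1742 * 19
  = 228376.20 W = 228.38 kW


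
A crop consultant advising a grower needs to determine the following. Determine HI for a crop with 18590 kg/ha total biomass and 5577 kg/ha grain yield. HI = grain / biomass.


HI = grain_yield / biomass
   = 5577 / 18590
   = 0.30


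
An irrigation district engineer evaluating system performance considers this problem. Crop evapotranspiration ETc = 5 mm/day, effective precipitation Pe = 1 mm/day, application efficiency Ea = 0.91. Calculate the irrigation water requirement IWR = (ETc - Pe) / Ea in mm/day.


IWR = (ETc - Pe) / Ea
    = (5 - 1) / 0.91
    = 4 / 0.91
    = 4.40 mm/day


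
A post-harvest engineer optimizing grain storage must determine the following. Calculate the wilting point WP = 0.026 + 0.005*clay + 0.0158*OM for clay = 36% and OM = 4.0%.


WP = 0.026 + 0.005*36 + 0.0158*4.0
   = 0.026 + 0.1800 + 0.0632
   = 0.2692


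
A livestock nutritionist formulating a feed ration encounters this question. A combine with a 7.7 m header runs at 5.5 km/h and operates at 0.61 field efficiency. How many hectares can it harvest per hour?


C = w * v * eta_f / 10
  = 7.7 * 5.5 * 0.61 / 10
  = 25.83 / 10
  = 2.58 ha/h


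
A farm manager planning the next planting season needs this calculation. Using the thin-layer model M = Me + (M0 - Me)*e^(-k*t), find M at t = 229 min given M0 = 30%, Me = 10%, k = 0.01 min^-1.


M = Me + (M0 - Me) * e^(-k*t)
  = 10 + (30 - 10) * e^(-0.01*229)
  = 10 + 20 * e^(-2.290)
  = 10 + 20 * 0.10127
  = 10 + 2.0253
  = 12.03%


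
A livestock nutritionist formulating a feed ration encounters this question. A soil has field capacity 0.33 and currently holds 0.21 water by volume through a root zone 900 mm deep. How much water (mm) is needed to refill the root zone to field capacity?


SMD = (FC - theta) * D
    = (0.33 - 0.21) * 900
    = 0.120 * 900
    = 108 mm


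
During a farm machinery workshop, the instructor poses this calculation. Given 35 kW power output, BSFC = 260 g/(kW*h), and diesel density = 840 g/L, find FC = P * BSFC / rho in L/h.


FC = P * BSFC / rho_fuel
   = 35 * 260 / 840
   = 9100 / 840
   = 10.83 L/h


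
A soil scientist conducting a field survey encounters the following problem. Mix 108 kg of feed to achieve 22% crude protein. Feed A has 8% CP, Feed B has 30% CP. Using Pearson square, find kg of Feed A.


parts_A = CP_b - target = 30 - 22 = 8
parts_B = target - CP_a = 22 - 8 = 14
total_parts = 8 + 14 = 22
Feed A = 108 * 8 / 22 = 39.27 kg
Feed B = 108 * 14 / 22 = 68.73 kg

39.27 kg


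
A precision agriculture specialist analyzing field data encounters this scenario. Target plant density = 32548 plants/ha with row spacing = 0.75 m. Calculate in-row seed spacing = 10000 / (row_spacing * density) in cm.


spacing = 10000 / (row_sp * density)
        = 10000 / (0.75 * 32548)
        = 10000 / 24411
        = 0.40965 m = 40.97 cm


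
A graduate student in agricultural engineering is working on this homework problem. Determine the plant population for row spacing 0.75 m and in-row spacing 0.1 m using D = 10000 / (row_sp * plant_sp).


D = 10000 / (row_sp * plant_sp)
  = 10000 / (0.75 * 0.1)
  = 10000 / 0.0750
  = 133333.33 plants/ha


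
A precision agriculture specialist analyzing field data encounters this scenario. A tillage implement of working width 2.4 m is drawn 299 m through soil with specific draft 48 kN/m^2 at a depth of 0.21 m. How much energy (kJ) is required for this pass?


E = k * d * w * L
  = 48 * 0.21 * 2.4 * 299
  = 7233.41 kJ


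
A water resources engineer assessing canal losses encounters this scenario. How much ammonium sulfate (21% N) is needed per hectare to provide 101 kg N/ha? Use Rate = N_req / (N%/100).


Rate = N_required / (N_content / 100)
     = 101 / (21 / 100)
     = 101 / 0.21
     = 480.95 kg/ha


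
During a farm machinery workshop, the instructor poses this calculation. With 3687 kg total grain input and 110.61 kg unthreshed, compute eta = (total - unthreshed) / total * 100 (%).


eta = (total - unthreshed) / total * 100
    = (3687 - 110.61) / 3687 * 100
    = 3576.39 / 3687 * 100
    = 97%


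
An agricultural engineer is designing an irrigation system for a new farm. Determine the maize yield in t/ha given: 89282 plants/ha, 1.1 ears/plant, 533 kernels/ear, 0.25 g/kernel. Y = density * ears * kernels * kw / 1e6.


Y = density * ears * kernels * kw
  = 89282 * 1.1 * 533 * 0.25 g/ha
  = 13086509.15 g/ha
  = 13086.51 kg/ha = 13.09 t/ha


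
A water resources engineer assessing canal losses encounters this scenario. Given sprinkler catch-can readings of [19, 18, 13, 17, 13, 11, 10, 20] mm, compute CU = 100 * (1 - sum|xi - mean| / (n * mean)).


xbar = 121 / 8 = 15.125
sum|xi - xbar| = 27
CU = 100 * (1 - 27 / (8 * 15.125))
   = 100 * (1 - 0.2231)
   = 77.69%


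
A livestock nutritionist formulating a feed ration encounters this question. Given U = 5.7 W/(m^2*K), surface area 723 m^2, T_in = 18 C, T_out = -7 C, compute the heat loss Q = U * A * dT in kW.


dT = 18 - (-7) = 25 K
Q = U * A * dT
  = 5.7 * 723 * 25
  = 103027.50 W = 103.03 kW


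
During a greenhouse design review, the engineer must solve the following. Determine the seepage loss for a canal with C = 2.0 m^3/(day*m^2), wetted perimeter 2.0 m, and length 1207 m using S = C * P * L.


S = C * P * L
  = 2.0 * 2.0 * 1207
  = 4828 m^3/day


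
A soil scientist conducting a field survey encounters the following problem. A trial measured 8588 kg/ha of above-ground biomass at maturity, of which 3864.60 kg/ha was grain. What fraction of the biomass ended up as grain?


HI = grain_yield / biomass
   = 3864.60 / 8588
   = 0.45


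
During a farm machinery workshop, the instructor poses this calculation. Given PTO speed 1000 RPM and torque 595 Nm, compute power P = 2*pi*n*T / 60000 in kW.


P = 2*pi*n*T / 60000
  = 2*pi * 1000 * 595 / 60000
  = 3738495.26 / 60000
  = 62.31 kW


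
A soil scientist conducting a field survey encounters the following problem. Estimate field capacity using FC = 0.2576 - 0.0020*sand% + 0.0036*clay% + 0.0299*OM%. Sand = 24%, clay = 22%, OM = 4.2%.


FC = 0.2576 - 0.0020*24 + 0.0036*22 + 0.0299*4.2
   = 0.2576 - 0.0480 + 0.0792 + 0.1256
   = 0.4144


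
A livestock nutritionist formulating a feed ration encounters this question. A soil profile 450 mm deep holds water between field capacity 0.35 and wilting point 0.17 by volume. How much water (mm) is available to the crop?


AW = (FC - WP) * D
   = (0.35 - 0.17) * 450
   = 0.18 * 450
   = 81 mm


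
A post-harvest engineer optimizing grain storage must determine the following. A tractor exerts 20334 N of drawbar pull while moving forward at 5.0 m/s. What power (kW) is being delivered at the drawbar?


P = F * v / 1000
  = 20334 * 5.0 / 1000
  = 101670 / 1000
  = 101.67 kW


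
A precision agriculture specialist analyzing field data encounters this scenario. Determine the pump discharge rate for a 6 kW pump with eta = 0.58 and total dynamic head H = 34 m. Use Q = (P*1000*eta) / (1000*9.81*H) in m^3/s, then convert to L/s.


Q = (P * 1000 * eta) / (rho * g * H)
  = (6 * 1000 * 0.58) / (1000 * 9.81 * 34)
  = 3480 / 333540
  = 0.01043 m^3/s = 10.43 L/s


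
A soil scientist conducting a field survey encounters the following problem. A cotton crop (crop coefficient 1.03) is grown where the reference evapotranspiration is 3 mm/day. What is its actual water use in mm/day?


ETc = Kc * ET0
    = 1.03 * 3
    = 3.09 mm/day


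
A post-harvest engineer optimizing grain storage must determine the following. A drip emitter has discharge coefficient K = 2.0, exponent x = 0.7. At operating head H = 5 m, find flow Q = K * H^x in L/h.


Q = K * H^x
  = 2.0 * 5^0.7
  = 2.0 * 3.0852
  = 6.17 L/h


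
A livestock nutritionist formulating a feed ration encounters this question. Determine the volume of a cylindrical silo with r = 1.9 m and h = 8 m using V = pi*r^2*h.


V = pi * r^2 * h
  = pi * 1.9^2 * 8
  = pi * 3.61 * 8
  = 90.73 m^3


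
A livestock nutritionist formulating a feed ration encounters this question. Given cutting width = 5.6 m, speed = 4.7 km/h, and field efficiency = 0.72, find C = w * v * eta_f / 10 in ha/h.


C = w * v * eta_f / 10
  = 5.6 * 4.7 * 0.72 / 10
  = 18.95 / 10
  = 1.90 ha/h


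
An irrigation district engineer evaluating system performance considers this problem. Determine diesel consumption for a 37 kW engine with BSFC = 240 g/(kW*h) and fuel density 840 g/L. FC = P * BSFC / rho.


FC = P * BSFC / rho_fuel
   = 37 * 240 / 840
   = 8880 / 840
   = 10.57 L/h


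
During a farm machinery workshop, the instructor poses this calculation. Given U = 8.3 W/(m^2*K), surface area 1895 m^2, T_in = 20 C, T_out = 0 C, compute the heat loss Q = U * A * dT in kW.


dT = 20 - (0) = 20 K
Q = U * A * dT
  = 8.3 * 1895 * 20
  = 314570 W = 314.57 kW


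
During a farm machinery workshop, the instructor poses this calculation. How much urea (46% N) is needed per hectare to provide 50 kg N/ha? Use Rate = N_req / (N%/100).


Rate = N_required / (N_content / 100)
     = 50 / (46 / 100)
     = 50 / 0.46
     = 108.70 kg/ha


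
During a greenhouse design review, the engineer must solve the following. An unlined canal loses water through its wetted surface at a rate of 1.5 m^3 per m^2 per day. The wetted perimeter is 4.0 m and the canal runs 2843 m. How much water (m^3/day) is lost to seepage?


S = C * P * L
  = 1.5 * 4.0 * 2843
  = 17058 m^3/day


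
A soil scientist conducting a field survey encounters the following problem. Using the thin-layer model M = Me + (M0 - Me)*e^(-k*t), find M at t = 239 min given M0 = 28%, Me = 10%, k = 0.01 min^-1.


M = Me + (M0 - Me) * e^(-k*t)
  = 10 + (28 - 10) * e^(-0.01*239)
  = 10 + 18 * e^(-2.390)
  = 10 + 18 * 0.09163
  = 10 + 1.6493
  = 11.65%


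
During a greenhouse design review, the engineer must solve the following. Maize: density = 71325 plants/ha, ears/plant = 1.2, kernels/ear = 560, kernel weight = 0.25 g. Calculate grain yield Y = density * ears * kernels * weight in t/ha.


Y = density * ears * kernels * kw
  = 71325 * 1.2 * 560 * 0.25 g/ha
  = 11982600 g/ha
  = 11982.60 kg/ha = 11.98 t/ha


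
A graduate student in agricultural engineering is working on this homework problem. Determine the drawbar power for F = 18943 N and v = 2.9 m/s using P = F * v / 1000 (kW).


P = F * v / 1000
  = 18943 * 2.9 / 1000
  = 54934.70 / 1000
  = 54.93 kW


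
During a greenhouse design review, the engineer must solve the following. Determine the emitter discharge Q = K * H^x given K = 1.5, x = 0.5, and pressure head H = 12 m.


Q = K * H^x
  = 1.5 * 12^0.5
  = 1.5 * 3.4641
  = 5.20 L/h


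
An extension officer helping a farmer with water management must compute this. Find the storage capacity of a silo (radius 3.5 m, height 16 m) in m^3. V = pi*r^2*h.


V = pi * r^2 * h
  = pi * 3.5^2 * 16
  = pi * 12.25 * 16
  = 615.75 m^3


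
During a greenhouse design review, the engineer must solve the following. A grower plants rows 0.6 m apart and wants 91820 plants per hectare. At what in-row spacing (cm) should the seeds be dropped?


spacing = 10000 / (row_sp * density)
        = 10000 / (0.6 * 91820)
        = 10000 / 55092
        = 0.18151 m = 18.15 cm


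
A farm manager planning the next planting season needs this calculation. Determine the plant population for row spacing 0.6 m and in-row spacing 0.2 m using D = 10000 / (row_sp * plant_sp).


D = 10000 / (row_sp * plant_sp)
  = 10000 / (0.6 * 0.2)
  = 10000 / 0.1200
  = 83333.33 plants/ha


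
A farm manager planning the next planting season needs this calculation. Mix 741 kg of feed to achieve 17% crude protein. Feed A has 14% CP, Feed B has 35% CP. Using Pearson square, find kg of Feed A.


parts_A = CP_b - target = 35 - 17 = 18
parts_B = target - CP_a = 17 - 14 = 3
total_parts = 18 + 3 = 21
Feed A = 741 * 18 / 21 = 635.14 kg
Feed B = 741 * 3 / 21 = 105.86 kg

635.14 kg


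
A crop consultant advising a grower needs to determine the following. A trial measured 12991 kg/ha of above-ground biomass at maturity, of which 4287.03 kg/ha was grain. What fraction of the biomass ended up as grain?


HI = grain_yield / biomass
   = 4287.03 / 12991
   = 0.33


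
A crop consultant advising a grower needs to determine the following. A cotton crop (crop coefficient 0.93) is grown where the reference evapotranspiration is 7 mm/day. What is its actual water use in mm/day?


ETc = Kc * ET0
    = 0.93 * 7
    = 6.51 mm/day


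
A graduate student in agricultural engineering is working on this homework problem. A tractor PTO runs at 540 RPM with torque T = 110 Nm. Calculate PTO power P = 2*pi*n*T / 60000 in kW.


P = 2*pi*n*T / 60000
  = 2*pi * 540 * 110 / 60000
  = 373221.21 / 60000
  = 6.22 kW


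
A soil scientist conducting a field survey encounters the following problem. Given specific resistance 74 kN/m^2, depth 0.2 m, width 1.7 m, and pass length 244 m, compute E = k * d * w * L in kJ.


E = k * d * w * L
  = 74 * 0.2 * 1.7 * 244
  = 6139.04 kJ


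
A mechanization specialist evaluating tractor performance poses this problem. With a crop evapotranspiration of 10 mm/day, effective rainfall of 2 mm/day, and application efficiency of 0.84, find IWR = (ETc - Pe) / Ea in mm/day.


IWR = (ETc - Pe) / Ea
    = (10 - 2) / 0.84
    = 8 / 0.84
    = 9.52 mm/day


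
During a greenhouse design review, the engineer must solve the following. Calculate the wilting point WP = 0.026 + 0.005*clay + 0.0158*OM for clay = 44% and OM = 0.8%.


WP = 0.026 + 0.005*44 + 0.0158*0.8
   = 0.026 + 0.2200 + 0.0126
   = 0.2586


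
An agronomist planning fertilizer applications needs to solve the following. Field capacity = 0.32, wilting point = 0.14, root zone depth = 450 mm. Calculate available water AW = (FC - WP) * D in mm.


AW = (FC - WP) * D
   = (0.32 - 0.14) * 450
   = 0.18 * 450
   = 81 mm


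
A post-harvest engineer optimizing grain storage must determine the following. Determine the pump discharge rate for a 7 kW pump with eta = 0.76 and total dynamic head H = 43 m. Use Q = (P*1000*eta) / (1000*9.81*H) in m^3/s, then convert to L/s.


Q = (P * 1000 * eta) / (rho * g * H)
  = (7 * 1000 * 0.76) / (1000 * 9.81 * 43)
  = 5320 / 421830
  = 0.01261 m^3/s = 12.61 L/s


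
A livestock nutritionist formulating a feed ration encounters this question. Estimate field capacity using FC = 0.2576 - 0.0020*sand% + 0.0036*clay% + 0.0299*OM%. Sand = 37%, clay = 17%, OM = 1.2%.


FC = 0.2576 - 0.0020*37 + 0.0036*17 + 0.0299*1.2
   = 0.2576 - 0.0740 + 0.0612 + 0.0359
   = 0.2807


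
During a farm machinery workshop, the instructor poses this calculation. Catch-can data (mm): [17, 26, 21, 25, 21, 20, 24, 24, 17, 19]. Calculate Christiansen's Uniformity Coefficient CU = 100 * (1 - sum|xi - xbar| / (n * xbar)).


xbar = 214 / 10 = 21.400
sum|xi - xbar| = 26.800
CU = 100 * (1 - 26.800 / (10 * 21.400))
   = 100 * (1 - 0.1252)
   = 87.48%


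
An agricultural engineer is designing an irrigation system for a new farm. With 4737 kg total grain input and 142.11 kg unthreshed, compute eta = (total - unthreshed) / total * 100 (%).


eta = (total - unthreshed) / total * 100
    = (4737 - 142.11) / 4737 * 100
    = 4594.89 / 4737 * 100
    = 97%


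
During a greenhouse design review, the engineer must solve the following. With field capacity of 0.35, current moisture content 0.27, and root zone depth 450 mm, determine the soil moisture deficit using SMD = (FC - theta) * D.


SMD = (FC - theta) * D
    = (0.35 - 0.27) * 450
    = 0.080 * 450
    = 36 mm


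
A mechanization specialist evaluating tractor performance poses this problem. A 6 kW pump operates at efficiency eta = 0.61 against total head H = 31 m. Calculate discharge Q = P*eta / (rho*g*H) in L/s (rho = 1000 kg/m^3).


Q = (P * 1000 * eta) / (rho * g * H)
  = (6 * 1000 * 0.61) / (1000 * 9.81 * 31)
  = 3660 / 304110
  = 0.01204 m^3/s = 12.04 L/s


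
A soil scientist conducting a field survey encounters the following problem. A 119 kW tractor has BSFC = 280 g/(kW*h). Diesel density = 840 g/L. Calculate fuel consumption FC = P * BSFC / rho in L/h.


FC = P * BSFC / rho_fuel
   = 119 * 280 / 840
   = 33320 / 840
   = 39.67 L/h


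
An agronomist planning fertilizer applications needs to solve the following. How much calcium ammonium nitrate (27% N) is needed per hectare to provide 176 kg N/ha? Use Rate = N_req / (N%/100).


Rate = N_required / (N_content / 100)
     = 176 / (27 / 100)
     = 176 / 0.27
     = 651.85 kg/ha


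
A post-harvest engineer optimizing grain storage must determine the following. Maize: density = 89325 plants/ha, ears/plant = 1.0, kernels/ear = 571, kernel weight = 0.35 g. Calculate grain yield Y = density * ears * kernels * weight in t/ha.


Y = density * ears * kernels * kw
  = 89325 * 1.0 * 571 * 0.35 g/ha
  = 17851601.25 g/ha
  = 17851.60 kg/ha = 17.85 t/ha


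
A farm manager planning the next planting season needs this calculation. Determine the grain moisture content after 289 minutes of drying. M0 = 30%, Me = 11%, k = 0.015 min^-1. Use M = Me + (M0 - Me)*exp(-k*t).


M = Me + (M0 - Me) * e^(-k*t)
  = 11 + (30 - 11) * e^(-0.015*289)
  = 11 + 19 * e^(-4.335)
  = 11 + 19 * 0.01310
  = 11 + 0.2489
  = 11.25%


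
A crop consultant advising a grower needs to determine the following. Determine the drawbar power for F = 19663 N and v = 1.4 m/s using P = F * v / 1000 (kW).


P = F * v / 1000
  = 19663 * 1.4 / 1000
  = 27528.20 / 1000
  = 27.53 kW


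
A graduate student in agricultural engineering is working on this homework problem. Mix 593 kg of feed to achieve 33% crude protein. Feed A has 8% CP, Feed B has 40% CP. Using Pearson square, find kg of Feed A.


parts_A = CP_b - target = 40 - 33 = 7
parts_B = target - CP_a = 33 - 8 = 25
total_parts = 7 + 25 = 32
Feed A = 593 * 7 / 32 = 129.72 kg
Feed B = 593 * 25 / 32 = 463.28 kg

129.72 kg


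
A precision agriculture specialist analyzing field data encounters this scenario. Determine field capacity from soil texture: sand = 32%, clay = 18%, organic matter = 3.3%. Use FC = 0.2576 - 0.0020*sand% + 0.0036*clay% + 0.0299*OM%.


FC = 0.2576 - 0.0020*32 + 0.0036*18 + 0.0299*3.3
   = 0.2576 - 0.0640 + 0.0648 + 0.0987
   = 0.3571


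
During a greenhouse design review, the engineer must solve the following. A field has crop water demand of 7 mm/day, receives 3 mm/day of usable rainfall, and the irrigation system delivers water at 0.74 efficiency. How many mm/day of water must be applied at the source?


IWR = (ETc - Pe) / Ea
    = (7 - 3) / 0.74
    = 4 / 0.74
    = 5.41 mm/day


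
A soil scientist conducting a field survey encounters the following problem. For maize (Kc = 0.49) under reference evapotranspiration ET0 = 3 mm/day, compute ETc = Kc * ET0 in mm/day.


ETc = Kc * ET0
    = 0.49 * 3
    = 1.47 mm/day


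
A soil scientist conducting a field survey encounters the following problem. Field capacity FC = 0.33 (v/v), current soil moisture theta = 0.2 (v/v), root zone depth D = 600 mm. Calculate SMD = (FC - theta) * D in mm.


SMD = (FC - theta) * D
    = (0.33 - 0.2) * 600
    = 0.130 * 600
    = 78 mm


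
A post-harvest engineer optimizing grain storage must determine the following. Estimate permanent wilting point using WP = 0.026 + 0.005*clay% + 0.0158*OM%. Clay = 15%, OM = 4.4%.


WP = 0.026 + 0.005*15 + 0.0158*4.4
   = 0.026 + 0.0750 + 0.0695
   = 0.1705


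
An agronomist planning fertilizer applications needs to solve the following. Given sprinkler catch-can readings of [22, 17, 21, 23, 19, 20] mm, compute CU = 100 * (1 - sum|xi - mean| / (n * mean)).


xbar = 122 / 6 = 20.333
sum|xi - xbar| = 10
CU = 100 * (1 - 10 / (6 * 20.333))
   = 100 * (1 - 0.0820)
   = 91.80%


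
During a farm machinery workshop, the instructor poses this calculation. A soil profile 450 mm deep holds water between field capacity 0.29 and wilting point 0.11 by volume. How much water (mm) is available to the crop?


AW = (FC - WP) * D
   = (0.29 - 0.11) * 450
   = 0.18 * 450
   = 81 mm


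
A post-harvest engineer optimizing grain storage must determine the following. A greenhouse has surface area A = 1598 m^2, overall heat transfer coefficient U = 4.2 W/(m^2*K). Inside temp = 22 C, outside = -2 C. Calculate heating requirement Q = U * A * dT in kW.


dT = 22 - (-2) = 24 K
Q = U * A * dT
  = 4.2 * 1598 * 24
  = 161078.40 W = 161.08 kW


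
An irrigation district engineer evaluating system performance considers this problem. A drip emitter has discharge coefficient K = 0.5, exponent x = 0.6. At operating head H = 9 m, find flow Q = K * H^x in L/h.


Q = K * H^x
  = 0.5 * 9^0.6
  = 0.5 * 3.7372
  = 1.87 L/h


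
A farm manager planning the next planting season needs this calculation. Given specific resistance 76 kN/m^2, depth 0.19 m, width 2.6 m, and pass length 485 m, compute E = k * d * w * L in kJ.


E = k * d * w * L
  = 76 * 0.19 * 2.6 * 485
  = 18208.84 kJ


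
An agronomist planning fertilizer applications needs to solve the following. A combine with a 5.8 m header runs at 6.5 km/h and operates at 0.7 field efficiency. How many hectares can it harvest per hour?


C = w * v * eta_f / 10
  = 5.8 * 6.5 * 0.7 / 10
  = 26.39 / 10
  = 2.64 ha/h


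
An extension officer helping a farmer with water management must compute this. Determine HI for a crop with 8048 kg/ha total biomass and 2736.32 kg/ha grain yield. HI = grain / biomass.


HI = grain_yield / biomass
   = 2736.32 / 8048
   = 0.34


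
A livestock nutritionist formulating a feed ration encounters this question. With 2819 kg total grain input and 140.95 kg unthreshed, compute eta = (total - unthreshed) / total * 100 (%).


eta = (total - unthreshed) / total * 100
    = (2819 - 140.95) / 2819 * 100
    = 2678.05 / 2819 * 100
    = 95%


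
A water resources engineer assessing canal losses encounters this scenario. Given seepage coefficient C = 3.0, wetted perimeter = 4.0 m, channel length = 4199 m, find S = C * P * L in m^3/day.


S = C * P * L
  = 3.0 * 4.0 * 4199
  = 50388 m^3/day


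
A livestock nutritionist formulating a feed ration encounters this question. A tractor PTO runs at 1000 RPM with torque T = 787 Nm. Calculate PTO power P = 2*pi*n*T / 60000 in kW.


P = 2*pi*n*T / 60000
  = 2*pi * 1000 * 787 / 60000
  = 4944866.84 / 60000
  = 82.41 kW


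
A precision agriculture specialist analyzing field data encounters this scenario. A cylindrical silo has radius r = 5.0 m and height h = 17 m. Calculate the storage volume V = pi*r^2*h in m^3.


V = pi * r^2 * h
  = pi * 5.0^2 * 17
  = pi * 25 * 17
  = 1335.18 m^3


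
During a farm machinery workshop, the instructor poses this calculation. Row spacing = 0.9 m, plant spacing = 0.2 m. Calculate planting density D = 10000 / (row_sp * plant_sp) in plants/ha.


D = 10000 / (row_sp * plant_sp)
  = 10000 / (0.9 * 0.2)
  = 10000 / 0.1800
  = 55555.56 plants/ha


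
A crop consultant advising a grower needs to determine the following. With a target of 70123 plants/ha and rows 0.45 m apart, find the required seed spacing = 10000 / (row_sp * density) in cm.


spacing = 10000 / (row_sp * density)
        = 10000 / (0.45 * 70123)
        = 10000 / 31555.35
        = 0.31690 m = 31.69 cm


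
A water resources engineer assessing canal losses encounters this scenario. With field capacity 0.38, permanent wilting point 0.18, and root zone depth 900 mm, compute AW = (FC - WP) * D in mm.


AW = (FC - WP) * D
   = (0.38 - 0.18) * 900
   = 0.20 * 900
   = 180 mm


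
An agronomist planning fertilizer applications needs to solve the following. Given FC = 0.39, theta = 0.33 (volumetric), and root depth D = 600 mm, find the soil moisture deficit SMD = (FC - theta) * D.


SMD = (FC - theta) * D
    = (0.39 - 0.33) * 600
    = 0.060 * 600
    = 36 mm


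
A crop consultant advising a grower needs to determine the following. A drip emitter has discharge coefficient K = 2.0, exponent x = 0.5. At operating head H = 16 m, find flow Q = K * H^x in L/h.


Q = K * H^x
  = 2.0 * 16^0.5
  = 2.0 * 4
  = 8 L/h


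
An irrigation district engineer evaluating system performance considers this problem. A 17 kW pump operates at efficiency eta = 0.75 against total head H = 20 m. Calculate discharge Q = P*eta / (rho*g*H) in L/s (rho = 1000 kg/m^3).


Q = (P * 1000 * eta) / (rho * g * H)
  = (17 * 1000 * 0.75) / (1000 * 9.81 * 20)
  = 12750 / 196200
  = 0.06498 m^3/s = 64.98 L/s


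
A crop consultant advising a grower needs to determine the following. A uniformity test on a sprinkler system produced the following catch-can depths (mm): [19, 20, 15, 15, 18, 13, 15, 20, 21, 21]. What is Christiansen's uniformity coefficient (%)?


xbar = 177 / 10 = 17.700
sum|xi - xbar| = 25.600
CU = 100 * (1 - 25.600 / (10 * 17.700))
   = 100 * (1 - 0.1446)
   = 85.54%


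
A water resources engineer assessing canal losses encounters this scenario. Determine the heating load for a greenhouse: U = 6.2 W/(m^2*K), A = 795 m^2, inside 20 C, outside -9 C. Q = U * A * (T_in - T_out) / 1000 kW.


dT = 20 - (-9) = 29 K
Q = U * A * dT
  = 6.2 * 795 * 29
  = 142941 W = 142.94 kW


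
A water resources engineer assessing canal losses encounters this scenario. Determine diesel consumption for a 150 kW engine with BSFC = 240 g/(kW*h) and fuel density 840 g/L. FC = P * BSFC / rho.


FC = P * BSFC / rho_fuel
   = 150 * 240 / 840
   = 36000 / 840
   = 42.86 L/h


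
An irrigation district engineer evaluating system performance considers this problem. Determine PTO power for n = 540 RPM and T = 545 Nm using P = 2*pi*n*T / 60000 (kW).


P = 2*pi*n*T / 60000
  = 2*pi * 540 * 545 / 60000
  = 1849141.44 / 60000
  = 30.82 kW


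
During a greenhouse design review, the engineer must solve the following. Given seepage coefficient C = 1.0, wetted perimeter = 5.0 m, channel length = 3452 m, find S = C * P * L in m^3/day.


S = C * P * L
  = 1.0 * 5.0 * 3452
  = 17260 m^3/day


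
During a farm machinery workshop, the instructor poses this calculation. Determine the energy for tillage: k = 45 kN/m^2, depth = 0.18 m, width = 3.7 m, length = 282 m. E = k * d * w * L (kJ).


E = k * d * w * L
  = 45 * 0.18 * 3.7 * 282
  = 8451.54 kJ


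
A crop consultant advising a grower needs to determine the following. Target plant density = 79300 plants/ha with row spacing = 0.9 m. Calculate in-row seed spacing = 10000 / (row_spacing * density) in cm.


spacing = 10000 / (row_sp * density)
        = 10000 / (0.9 * 79300)
        = 10000 / 71370
        = 0.14011 m = 14.01 cm


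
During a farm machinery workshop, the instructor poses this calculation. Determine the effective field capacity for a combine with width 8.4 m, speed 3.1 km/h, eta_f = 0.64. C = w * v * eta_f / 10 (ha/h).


C = w * v * eta_f / 10
  = 8.4 * 3.1 * 0.64 / 10
  = 16.67 / 10
  = 1.67 ha/h


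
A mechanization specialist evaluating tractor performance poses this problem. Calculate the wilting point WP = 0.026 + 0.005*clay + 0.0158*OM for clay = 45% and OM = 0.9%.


WP = 0.026 + 0.005*45 + 0.0158*0.9
   = 0.026 + 0.2250 + 0.0142
   = 0.2652


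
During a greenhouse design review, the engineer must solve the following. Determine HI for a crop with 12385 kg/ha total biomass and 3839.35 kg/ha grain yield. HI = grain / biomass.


HI = grain_yield / biomass
   = 3839.35 / 12385
   = 0.31


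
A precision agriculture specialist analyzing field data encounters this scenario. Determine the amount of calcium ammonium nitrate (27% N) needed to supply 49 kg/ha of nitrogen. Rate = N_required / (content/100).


Rate = N_required / (N_content / 100)
     = 49 / (27 / 100)
     = 49 / 0.27
     = 181.48 kg/ha


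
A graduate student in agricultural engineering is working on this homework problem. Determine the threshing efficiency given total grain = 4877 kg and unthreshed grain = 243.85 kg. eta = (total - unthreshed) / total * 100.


eta = (total - unthreshed) / total * 100
    = (4877 - 243.85) / 4877 * 100
    = 4633.15 / 4877 * 100
    = 95%


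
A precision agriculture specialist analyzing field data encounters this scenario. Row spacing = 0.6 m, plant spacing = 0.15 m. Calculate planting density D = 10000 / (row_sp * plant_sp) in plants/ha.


D = 10000 / (row_sp * plant_sp)
  = 10000 / (0.6 * 0.15)
  = 10000 / 0.0900
  = 111111.11 plants/ha


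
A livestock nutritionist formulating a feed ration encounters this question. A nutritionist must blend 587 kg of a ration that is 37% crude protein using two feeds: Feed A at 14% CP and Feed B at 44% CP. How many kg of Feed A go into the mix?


parts_A = CP_b - target = 44 - 37 = 7
parts_B = target - CP_a = 37 - 14 = 23
total_parts = 7 + 23 = 30
Feed A = 587 * 7 / 30 = 136.97 kg
Feed B = 587 * 23 / 30 = 450.03 kg

136.97 kg


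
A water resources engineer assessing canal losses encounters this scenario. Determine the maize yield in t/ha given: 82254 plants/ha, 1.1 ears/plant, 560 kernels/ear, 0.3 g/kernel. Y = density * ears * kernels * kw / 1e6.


Y = density * ears * kernels * kw
  = 82254 * 1.1 * 560 * 0.3 g/ha
  = 15200539.20 g/ha
  = 15200.54 kg/ha = 15.20 t/ha


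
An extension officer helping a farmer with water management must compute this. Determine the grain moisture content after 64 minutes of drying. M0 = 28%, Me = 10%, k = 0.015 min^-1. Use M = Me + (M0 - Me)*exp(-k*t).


M = Me + (M0 - Me) * e^(-k*t)
  = 10 + (28 - 10) * e^(-0.015*64)
  = 10 + 18 * e^(-0.960)
  = 10 + 18 * 0.38289
  = 10 + 6.8921
  = 16.89%


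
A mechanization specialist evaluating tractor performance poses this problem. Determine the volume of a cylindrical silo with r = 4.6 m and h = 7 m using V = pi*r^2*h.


V = pi * r^2 * h
  = pi * 4.6^2 * 7
  = pi * 21.16 * 7
  = 465.33 m^3


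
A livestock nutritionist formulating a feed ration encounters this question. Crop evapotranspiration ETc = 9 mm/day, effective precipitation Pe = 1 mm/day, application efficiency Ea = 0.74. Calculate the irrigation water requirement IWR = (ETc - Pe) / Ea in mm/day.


IWR = (ETc - Pe) / Ea
    = (9 - 1) / 0.74
    = 8 / 0.74
    = 10.81 mm/day


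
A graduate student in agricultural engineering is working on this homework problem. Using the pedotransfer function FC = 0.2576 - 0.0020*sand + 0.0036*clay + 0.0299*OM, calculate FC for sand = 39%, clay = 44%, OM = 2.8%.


FC = 0.2576 - 0.0020*39 + 0.0036*44 + 0.0299*2.8
   = 0.2576 - 0.0780 + 0.1584 + 0.0837
   = 0.4217


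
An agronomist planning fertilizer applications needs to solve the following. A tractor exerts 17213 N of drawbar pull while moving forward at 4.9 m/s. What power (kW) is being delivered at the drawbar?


P = F * v / 1000
  = 17213 * 4.9 / 1000
  = 84343.70 / 1000
  = 84.34 kW


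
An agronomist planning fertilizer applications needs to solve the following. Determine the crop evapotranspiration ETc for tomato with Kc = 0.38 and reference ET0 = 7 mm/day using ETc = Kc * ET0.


ETc = Kc * ET0
    = 0.38 * 7
    = 2.66 mm/day


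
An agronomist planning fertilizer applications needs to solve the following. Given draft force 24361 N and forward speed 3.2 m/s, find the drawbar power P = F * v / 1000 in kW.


P = F * v / 1000
  = 24361 * 3.2 / 1000
  = 77955.20 / 1000
  = 77.96 kW
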